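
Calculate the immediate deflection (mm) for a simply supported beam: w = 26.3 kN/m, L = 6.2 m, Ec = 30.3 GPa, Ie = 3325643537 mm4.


Convert: L = 6.2 m = 6200 mm, Ec = 30.3 GPa = 30300 MPa
delta = 5 * 26.3 * 6200^4 / (384 * 30300 * 3325643537)
= 5.02 mm

5.02


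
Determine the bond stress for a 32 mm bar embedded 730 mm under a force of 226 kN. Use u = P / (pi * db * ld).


u = P / (pi * db * ld)
= 226 * 1000 / (pi * 32 * 730)
= 3.08 MPa

3.08


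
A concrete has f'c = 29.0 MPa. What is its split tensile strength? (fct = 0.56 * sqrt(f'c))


fct = 0.56 * sqrt(29.0)
= 0.56 * 5.385
= 3.016 MPa

3.016


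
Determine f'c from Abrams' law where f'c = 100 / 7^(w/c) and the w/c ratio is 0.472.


f'c = 100 / 7^0.472
= 100 / 2.505
= 39.91 MPa

39.91


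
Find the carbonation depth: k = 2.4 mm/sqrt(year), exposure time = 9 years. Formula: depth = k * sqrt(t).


depth = k * sqrt(t)
= 2.4 * sqrt(9)
= 7.2 mm

7.2


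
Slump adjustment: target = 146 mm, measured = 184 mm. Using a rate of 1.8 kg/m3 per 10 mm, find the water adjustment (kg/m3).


Difference = 146 - 184 = -38 mm
Water adjustment = -38 * 1.8 / 10 = -6.8 kg/m3

-6.8


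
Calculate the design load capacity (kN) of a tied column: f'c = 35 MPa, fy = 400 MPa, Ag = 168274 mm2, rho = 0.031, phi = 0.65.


Ast = rho * Ag = 0.031 * 168274 = 5216.494 mm2
phi*Pn = 0.65 * 0.80 * (0.85 * 35 * (168274 - 5216.494) + 400 * 5216.494) / 1000
= 3607.53 kN

3607.53


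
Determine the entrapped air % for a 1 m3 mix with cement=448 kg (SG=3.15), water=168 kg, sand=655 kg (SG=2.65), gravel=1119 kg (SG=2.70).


Vol cement = 448 / (3.15 * 1000) = 0.142222 m3
Vol water = 168 / 1000 = 0.168 m3
Vol sand = 655 / (2.65 * 1000) = 0.24717 m3
Vol gravel = 1119 / (2.70 * 1000) = 0.414444 m3
Total solid + water volume = 0.971836 m3
Air = (1 - 0.971836) * 100 = 2.82%

2.82


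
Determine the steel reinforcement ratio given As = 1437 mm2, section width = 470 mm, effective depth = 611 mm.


rho = As / (b * d)
= 1437 / (470 * 611)
= 0.005

0.005


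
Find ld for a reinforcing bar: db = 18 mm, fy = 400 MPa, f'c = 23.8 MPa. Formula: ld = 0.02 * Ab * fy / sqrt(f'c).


Ab = pi * 18^2 / 4 = 254.469 mm2
ld = 0.02 * 254.469 * 400 / sqrt(23.8)
= 417.3 mm

417.3


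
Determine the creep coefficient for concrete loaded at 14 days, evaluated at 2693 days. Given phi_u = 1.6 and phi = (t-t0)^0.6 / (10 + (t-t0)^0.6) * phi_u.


dt = 2693 - 14 = 2679
phi = 2679^0.6 / (10 + 2679^0.6) * 1.6
= 1.471

1.471


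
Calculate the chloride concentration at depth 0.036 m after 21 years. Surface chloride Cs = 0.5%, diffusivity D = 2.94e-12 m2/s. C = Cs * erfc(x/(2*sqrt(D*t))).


t_seconds = 21 * 365.25 * 24 * 3600 = 662709600.0 s
arg = 0.036 / (2 * sqrt(2.94e-12 * 662709600.0))
= 0.4078
erfc(0.4078) = 0.5641
C = 0.5 * 0.5641 = 0.2821%

0.2821


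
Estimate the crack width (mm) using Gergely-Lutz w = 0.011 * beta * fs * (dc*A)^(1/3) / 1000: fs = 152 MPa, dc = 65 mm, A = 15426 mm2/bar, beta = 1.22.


w = 0.011 * beta * fs * (dc * A)^(1/3) / 1000
= 0.011 * 1.22 * 152 * (65 * 15426)^(1/3) / 1000
= 0.204 mm

0.204


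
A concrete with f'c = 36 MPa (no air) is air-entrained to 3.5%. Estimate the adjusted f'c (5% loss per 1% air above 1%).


Strength loss = (3.5 - 1) * 5 = 12.5%
f'c = 36 * (1 - 12.5/100)
= 31.5 MPa

31.5


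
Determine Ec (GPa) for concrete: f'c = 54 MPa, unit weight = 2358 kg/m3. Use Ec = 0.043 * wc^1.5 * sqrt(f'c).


Ec = 0.043 * 2358^1.5 * sqrt(54) / 1000
= 36.18 GPa

36.18


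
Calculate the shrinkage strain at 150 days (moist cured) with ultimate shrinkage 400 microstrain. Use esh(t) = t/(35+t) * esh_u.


esh(150) = 150 / (35 + 150) * 400
= 150 / 185 * 400
= 324.3 microstrain

324.3


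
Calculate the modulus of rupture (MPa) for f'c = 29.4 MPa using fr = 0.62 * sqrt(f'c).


fr = 0.62 * sqrt(29.4)
= 3.362 MPa

3.362


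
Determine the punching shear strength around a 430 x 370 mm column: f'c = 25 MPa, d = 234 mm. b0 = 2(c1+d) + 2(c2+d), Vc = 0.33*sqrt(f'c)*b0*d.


b0 = 2*(430 + 234) + 2*(370 + 234) = 2536 mm
Vc = 0.33 * sqrt(25) * 2536 * 234 / 1000
= 979.15 kN

979.15


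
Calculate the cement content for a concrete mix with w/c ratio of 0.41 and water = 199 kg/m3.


Cement = water / (w/c)
= 199 / 0.41
= 485.4 kg/m3

485.4


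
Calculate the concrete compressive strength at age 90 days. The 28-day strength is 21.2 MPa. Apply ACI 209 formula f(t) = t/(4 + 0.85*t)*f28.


f(90) = 90 / (4 + 0.85 * 90) * 21.2
= 90 / 80.5 * 21.2
= 23.7 MPa

23.7


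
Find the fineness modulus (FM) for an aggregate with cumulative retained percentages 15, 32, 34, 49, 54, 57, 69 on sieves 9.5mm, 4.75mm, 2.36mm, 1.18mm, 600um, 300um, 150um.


FM = sum(cumulative % retained) / 100
= 310 / 100
= 3.1

3.1


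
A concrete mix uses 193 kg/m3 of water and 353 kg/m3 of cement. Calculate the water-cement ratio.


w/c = water / cement
w/c = 193 / 353 = 0.547

0.547


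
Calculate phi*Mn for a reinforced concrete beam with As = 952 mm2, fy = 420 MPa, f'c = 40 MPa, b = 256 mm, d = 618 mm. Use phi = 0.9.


a = As * fy / (0.85 * f'c * b)
= 952 * 420 / (0.85 * 40 * 256)
= 45.9375 mm
Mn = As * fy * (d - a/2) / 10^6
= 237.9173 kN-m
phi*Mn = 0.9 * 237.9173 = 214.13 kN-m

214.13


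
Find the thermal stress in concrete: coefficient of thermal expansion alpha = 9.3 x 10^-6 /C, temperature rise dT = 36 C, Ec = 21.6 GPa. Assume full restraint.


sigma = alpha * dT * Ec
= 9.3e-6 * 36 * 21.6 * 1000
= 7.232 MPa

7.232


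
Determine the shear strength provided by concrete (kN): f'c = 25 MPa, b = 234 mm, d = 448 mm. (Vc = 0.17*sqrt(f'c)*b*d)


Vc = 0.17 * sqrt(25) * 234 * 448 / 1000
= 89.11 kN

89.11


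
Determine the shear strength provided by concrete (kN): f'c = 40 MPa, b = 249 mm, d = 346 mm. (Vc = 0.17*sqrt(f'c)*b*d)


Vc = 0.17 * sqrt(40) * 249 * 346 / 1000
= 92.63 kN

92.63


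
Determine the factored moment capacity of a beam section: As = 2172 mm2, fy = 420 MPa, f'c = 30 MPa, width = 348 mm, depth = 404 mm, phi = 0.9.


a = As * fy / (0.85 * f'c * b)
= 2172 * 420 / (0.85 * 30 * 348)
= 102.7992 mm
Mn = As * fy * (d - a/2) / 10^6
= 321.6562 kN-m
phi*Mn = 0.9 * 321.6562 = 289.49 kN-m

289.49


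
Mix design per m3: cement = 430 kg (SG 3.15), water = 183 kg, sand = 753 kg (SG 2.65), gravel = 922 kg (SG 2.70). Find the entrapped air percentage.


Vol cement = 430 / (3.15 * 1000) = 0.136508 m3
Vol water = 183 / 1000 = 0.183 m3
Vol sand = 753 / (2.65 * 1000) = 0.284151 m3
Vol gravel = 922 / (2.70 * 1000) = 0.341481 m3
Total solid + water volume = 0.94514 m3
Air = (1 - 0.94514) * 100 = 5.49%

5.49


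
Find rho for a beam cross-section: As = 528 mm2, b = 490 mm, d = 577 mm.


rho = As / (b * d)
= 528 / (490 * 577)
= 0.0019

0.0019


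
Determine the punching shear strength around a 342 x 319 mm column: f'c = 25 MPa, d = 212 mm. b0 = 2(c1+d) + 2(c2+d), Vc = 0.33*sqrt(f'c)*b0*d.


b0 = 2*(342 + 212) + 2*(319 + 212) = 2170 mm
Vc = 0.33 * sqrt(25) * 2170 * 212 / 1000
= 759.07 kN

759.07


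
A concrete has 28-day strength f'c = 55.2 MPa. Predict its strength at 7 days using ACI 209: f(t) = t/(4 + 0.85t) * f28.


f(7) = 7 / (4 + 0.85 * 7) * 55.2
= 7 / 9.95 * 55.2
= 38.83 MPa

38.83


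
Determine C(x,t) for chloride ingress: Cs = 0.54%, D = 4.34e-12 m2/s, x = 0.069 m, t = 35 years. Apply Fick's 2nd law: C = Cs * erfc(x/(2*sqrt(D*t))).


t_seconds = 35 * 365.25 * 24 * 3600 = 1104516000.0 s
arg = 0.069 / (2 * sqrt(4.34e-12 * 1104516000.0))
= 0.4983
erfc(0.4983) = 0.481
C = 0.54 * 0.481 = 0.2597%

0.2597


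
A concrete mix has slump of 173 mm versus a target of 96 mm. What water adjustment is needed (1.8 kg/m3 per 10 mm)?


Difference = 96 - 173 = -77 mm
Water adjustment = -77 * 1.8 / 10 = -13.9 kg/m3

-13.9


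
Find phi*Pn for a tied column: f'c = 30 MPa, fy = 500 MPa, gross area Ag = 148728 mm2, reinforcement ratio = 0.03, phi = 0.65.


Ast = rho * Ag = 0.03 * 148728 = 4461.84 mm2
phi*Pn = 0.65 * 0.80 * (0.85 * 30 * (148728 - 4461.84) + 500 * 4461.84) / 1000
= 3073.05 kN

3073.05


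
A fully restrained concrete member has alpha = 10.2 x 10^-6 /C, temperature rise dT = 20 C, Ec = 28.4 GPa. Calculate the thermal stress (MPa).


sigma = alpha * dT * Ec
= 10.2e-6 * 20 * 28.4 * 1000
= 5.794 MPa

5.794


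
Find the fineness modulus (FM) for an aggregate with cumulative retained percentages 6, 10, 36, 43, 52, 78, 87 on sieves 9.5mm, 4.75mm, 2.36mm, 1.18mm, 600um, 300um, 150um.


FM = sum(cumulative % retained) / 100
= 312 / 100
= 3.12

3.12


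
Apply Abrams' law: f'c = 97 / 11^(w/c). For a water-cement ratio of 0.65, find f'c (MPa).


f'c = 97 / 11^0.65
= 97 / 4.752
= 20.41 MPa

20.41


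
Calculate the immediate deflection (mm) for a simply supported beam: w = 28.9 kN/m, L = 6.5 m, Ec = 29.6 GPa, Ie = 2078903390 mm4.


Convert: L = 6.5 m = 6500 mm, Ec = 29.6 GPa = 29600 MPa
delta = 5 * 28.9 * 6500^4 / (384 * 29600 * 2078903390)
= 10.92 mm

10.92


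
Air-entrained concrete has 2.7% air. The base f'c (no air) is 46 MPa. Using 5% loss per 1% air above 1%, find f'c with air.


Strength loss = (2.7 - 1) * 5 = 8.5%
f'c = 46 * (1 - 8.5/100)
= 42.09 MPa

42.09


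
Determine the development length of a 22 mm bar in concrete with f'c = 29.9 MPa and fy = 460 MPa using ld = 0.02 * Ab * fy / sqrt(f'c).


Ab = pi * 22^2 / 4 = 380.133 mm2
ld = 0.02 * 380.133 * 460 / sqrt(29.9)
= 639.6 mm

639.6


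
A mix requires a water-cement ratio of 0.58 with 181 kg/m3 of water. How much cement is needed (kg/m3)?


Cement = water / (w/c)
= 181 / 0.58
= 312.1 kg/m3

312.1


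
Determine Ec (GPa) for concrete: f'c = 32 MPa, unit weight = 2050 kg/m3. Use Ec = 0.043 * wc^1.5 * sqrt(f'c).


Ec = 0.043 * 2050^1.5 * sqrt(32) / 1000
= 22.58 GPa

22.58


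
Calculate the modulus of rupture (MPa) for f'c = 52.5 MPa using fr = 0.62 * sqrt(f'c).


fr = 0.62 * sqrt(52.5)
= 4.492 MPa

4.492


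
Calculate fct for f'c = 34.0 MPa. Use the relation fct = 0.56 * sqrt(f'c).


fct = 0.56 * sqrt(34.0)
= 0.56 * 5.831
= 3.265 MPa

3.265


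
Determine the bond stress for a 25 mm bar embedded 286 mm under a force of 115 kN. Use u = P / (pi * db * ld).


u = P / (pi * db * ld)
= 115 * 1000 / (pi * 25 * 286)
= 5.12 MPa

5.12


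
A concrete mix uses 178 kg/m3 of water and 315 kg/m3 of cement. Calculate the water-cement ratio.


w/c = water / cement
w/c = 178 / 315 = 0.565

0.565


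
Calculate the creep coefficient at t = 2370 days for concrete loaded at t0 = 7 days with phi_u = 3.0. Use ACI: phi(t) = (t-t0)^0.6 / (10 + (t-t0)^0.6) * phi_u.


dt = 2370 - 7 = 2363
phi = 2363^0.6 / (10 + 2363^0.6) * 3.0
= 2.741

2.741


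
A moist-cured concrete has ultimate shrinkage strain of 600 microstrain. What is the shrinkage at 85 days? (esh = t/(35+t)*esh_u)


esh(85) = 85 / (35 + 85) * 600
= 85 / 120 * 600
= 425.0 microstrain

425.0


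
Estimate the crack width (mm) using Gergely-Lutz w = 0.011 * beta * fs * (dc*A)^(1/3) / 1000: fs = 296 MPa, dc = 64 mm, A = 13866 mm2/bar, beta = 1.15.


w = 0.011 * beta * fs * (dc * A)^(1/3) / 1000
= 0.011 * 1.15 * 296 * (64 * 13866)^(1/3) / 1000
= 0.36 mm

0.36


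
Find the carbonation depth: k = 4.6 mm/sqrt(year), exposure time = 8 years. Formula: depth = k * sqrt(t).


depth = k * sqrt(t)
= 4.6 * sqrt(8)
= 13.01 mm

13.01


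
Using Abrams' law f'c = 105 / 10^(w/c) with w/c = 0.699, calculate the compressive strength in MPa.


f'c = 105 / 10^0.699
= 105 / 5.0
= 21.0 MPa

21.0


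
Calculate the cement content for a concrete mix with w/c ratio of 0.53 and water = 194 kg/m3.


Cement = water / (w/c)
= 194 / 0.53
= 366.0 kg/m3

366.0


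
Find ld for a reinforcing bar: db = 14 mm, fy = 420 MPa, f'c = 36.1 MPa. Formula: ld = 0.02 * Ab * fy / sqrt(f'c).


Ab = pi * 14^2 / 4 = 153.938 mm2
ld = 0.02 * 153.938 * 420 / sqrt(36.1)
= 215.2 mm

215.2


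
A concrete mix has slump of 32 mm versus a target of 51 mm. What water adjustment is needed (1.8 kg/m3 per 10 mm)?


Difference = 51 - 32 = 19 mm
Water adjustment = 19 * 1.8 / 10 = 3.4 kg/m3

3.4


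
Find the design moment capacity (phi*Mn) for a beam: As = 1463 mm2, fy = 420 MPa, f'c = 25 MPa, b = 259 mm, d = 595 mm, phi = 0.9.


a = As * fy / (0.85 * f'c * b)
= 1463 * 420 / (0.85 * 25 * 259)
= 111.6439 mm
Mn = As * fy * (d - a/2) / 10^6
= 331.3034 kN-m
phi*Mn = 0.9 * 331.3034 = 298.17 kN-m

298.17


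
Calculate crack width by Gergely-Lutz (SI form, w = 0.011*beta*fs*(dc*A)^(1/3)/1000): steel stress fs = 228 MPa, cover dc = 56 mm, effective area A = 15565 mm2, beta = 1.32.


w = 0.011 * beta * fs * (dc * A)^(1/3) / 1000
= 0.011 * 1.32 * 228 * (56 * 15565)^(1/3) / 1000
= 0.316 mm

0.316


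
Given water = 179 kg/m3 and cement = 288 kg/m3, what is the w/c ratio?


w/c = water / cement
w/c = 179 / 288 = 0.622

0.622


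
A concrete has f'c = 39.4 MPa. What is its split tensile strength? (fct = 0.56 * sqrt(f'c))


fct = 0.56 * sqrt(39.4)
= 0.56 * 6.277
= 3.515 MPa

3.515


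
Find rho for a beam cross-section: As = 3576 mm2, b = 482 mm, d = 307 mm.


rho = As / (b * d)
= 3576 / (482 * 307)
= 0.0242

0.0242


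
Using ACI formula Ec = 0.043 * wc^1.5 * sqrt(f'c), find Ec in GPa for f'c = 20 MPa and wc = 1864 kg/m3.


Ec = 0.043 * 1864^1.5 * sqrt(20) / 1000
= 15.48 GPa

15.48


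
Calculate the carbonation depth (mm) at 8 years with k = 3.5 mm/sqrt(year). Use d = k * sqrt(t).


depth = k * sqrt(t)
= 3.5 * sqrt(8)
= 9.9 mm

9.9


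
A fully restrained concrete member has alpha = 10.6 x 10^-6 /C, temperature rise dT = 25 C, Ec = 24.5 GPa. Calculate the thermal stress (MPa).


sigma = alpha * dT * Ec
= 10.6e-6 * 25 * 24.5 * 1000
= 6.492 MPa

6.492


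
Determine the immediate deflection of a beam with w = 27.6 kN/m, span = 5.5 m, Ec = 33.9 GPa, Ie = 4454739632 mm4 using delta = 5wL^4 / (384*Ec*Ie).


Convert: L = 5.5 m = 5500 mm, Ec = 33.9 GPa = 33900 MPa
delta = 5 * 27.6 * 5500^4 / (384 * 33900 * 4454739632)
= 2.18 mm

2.18


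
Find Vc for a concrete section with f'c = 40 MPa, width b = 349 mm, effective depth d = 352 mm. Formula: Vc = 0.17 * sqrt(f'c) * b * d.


Vc = 0.17 * sqrt(40) * 349 * 352 / 1000
= 132.08 kN

132.08


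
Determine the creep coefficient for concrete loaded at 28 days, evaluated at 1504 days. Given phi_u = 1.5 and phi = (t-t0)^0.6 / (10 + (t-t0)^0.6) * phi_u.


dt = 1504 - 28 = 1476
phi = 1476^0.6 / (10 + 1476^0.6) * 1.5
= 1.333

1.333


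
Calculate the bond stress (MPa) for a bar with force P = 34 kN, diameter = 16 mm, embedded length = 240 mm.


u = P / (pi * db * ld)
= 34 * 1000 / (pi * 16 * 240)
= 2.818 MPa

2.818


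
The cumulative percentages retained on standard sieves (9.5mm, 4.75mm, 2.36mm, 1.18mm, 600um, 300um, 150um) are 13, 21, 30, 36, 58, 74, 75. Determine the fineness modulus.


FM = sum(cumulative % retained) / 100
= 307 / 100
= 3.07

3.07


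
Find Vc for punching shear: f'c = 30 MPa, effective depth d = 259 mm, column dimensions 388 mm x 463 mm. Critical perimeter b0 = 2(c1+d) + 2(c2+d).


b0 = 2*(388 + 259) + 2*(463 + 259) = 2738 mm
Vc = 0.33 * sqrt(30) * 2738 * 259 / 1000
= 1281.76 kN

1281.76


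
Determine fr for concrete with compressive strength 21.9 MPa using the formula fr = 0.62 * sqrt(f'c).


fr = 0.62 * sqrt(21.9)
= 2.901 MPa

2.901


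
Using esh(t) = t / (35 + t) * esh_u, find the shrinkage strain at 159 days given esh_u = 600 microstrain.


esh(159) = 159 / (35 + 159) * 600
= 159 / 194 * 600
= 491.8 microstrain

491.8


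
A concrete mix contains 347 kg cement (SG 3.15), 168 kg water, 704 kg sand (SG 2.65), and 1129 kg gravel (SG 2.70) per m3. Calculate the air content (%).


Vol cement = 347 / (3.15 * 1000) = 0.110159 m3
Vol water = 168 / 1000 = 0.168 m3
Vol sand = 704 / (2.65 * 1000) = 0.26566 m3
Vol gravel = 1129 / (2.70 * 1000) = 0.418148 m3
Total solid + water volume = 0.961967 m3
Air = (1 - 0.961967) * 100 = 3.8%

3.8


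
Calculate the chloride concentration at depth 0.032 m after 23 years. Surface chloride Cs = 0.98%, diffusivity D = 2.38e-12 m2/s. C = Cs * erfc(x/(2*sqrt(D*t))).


t_seconds = 23 * 365.25 * 24 * 3600 = 725824800.0 s
arg = 0.032 / (2 * sqrt(2.38e-12 * 725824800.0))
= 0.385
erfc(0.385) = 0.5862
C = 0.98 * 0.5862 = 0.5744%

0.5744


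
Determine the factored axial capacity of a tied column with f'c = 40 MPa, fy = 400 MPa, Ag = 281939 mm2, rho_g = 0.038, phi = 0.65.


Ast = rho * Ag = 0.038 * 281939 = 10713.682 mm2
phi*Pn = 0.65 * 0.80 * (0.85 * 40 * (281939 - 10713.682) + 400 * 10713.682) / 1000
= 7023.71 kN

7023.71


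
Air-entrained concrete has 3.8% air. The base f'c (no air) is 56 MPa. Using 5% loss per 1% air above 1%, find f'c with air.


Strength loss = (3.8 - 1) * 5 = 14.0%
f'c = 56 * (1 - 14.0/100)
= 48.16 MPa

48.16


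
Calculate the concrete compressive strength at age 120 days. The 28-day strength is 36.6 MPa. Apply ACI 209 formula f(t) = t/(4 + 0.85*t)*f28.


f(120) = 120 / (4 + 0.85 * 120) * 36.6
= 120 / 106.0 * 36.6
= 41.43 MPa

41.43


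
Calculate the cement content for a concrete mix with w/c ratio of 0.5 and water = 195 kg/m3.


Cement = water / (w/c)
= 195 / 0.5
= 390.0 kg/m3

390.0


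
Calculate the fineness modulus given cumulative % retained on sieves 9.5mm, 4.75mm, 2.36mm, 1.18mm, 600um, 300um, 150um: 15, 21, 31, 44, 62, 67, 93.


FM = sum(cumulative % retained) / 100
= 333 / 100
= 3.33

3.33


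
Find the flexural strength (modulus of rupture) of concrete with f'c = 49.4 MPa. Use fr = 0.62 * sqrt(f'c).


fr = 0.62 * sqrt(49.4)
= 4.358 MPa

4.358


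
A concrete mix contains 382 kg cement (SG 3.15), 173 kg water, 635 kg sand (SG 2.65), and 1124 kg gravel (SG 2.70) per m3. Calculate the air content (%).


Vol cement = 382 / (3.15 * 1000) = 0.12127 m3
Vol water = 173 / 1000 = 0.173 m3
Vol sand = 635 / (2.65 * 1000) = 0.239623 m3
Vol gravel = 1124 / (2.70 * 1000) = 0.416296 m3
Total solid + water volume = 0.950189 m3
Air = (1 - 0.950189) * 100 = 4.98%

4.98


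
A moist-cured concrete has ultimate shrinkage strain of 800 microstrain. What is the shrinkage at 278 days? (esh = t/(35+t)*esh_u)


esh(278) = 278 / (35 + 278) * 800
= 278 / 313 * 800
= 710.5 microstrain

710.5


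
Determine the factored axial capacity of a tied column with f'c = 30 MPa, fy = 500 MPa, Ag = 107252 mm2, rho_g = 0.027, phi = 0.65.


Ast = rho * Ag = 0.027 * 107252 = 2895.804 mm2
phi*Pn = 0.65 * 0.80 * (0.85 * 30 * (107252 - 2895.804) + 500 * 2895.804) / 1000
= 2136.67 kN

2136.67


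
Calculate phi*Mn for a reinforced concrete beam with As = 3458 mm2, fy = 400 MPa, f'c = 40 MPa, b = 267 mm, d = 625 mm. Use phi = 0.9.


a = As * fy / (0.85 * f'c * b)
= 3458 * 400 / (0.85 * 40 * 267)
= 152.3684 mm
Mn = As * fy * (d - a/2) / 10^6
= 759.122 kN-m
phi*Mn = 0.9 * 759.122 = 683.21 kN-m

683.21


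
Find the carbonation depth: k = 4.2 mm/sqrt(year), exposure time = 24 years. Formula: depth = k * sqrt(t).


depth = k * sqrt(t)
= 4.2 * sqrt(24)
= 20.58 mm

20.58


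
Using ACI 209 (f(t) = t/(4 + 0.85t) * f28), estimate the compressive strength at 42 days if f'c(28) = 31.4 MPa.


f(42) = 42 / (4 + 0.85 * 42) * 31.4
= 42 / 39.7 * 31.4
= 33.22 MPa

33.22


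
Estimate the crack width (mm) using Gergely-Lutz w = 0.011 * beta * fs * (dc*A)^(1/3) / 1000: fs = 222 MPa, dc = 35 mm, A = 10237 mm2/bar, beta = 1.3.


w = 0.011 * beta * fs * (dc * A)^(1/3) / 1000
= 0.011 * 1.3 * 222 * (35 * 10237)^(1/3) / 1000
= 0.225 mm

0.225


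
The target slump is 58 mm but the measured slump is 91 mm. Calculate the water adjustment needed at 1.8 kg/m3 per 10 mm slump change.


Difference = 58 - 91 = -33 mm
Water adjustment = -33 * 1.8 / 10 = -5.9 kg/m3

-5.9


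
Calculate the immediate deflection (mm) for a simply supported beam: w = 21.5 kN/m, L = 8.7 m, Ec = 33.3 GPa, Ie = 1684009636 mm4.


Convert: L = 8.7 m = 8700 mm, Ec = 33.3 GPa = 33300 MPa
delta = 5 * 21.5 * 8700^4 / (384 * 33300 * 1684009636)
= 28.6 mm

28.6


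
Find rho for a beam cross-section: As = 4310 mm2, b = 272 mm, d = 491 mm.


rho = As / (b * d)
= 4310 / (272 * 491)
= 0.0323

0.0323


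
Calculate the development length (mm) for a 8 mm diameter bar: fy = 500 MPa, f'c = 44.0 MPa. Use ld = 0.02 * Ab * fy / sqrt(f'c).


Ab = pi * 8^2 / 4 = 50.265 mm2
ld = 0.02 * 50.265 * 500 / sqrt(44.0)
= 75.8 mm

75.8


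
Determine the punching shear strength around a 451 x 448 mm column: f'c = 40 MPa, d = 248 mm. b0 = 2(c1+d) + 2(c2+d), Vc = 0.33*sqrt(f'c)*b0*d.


b0 = 2*(451 + 248) + 2*(448 + 248) = 2790 mm
Vc = 0.33 * sqrt(40) * 2790 * 248 / 1000
= 1444.11 kN

1444.11


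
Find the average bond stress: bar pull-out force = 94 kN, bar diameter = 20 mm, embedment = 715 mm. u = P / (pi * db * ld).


u = P / (pi * db * ld)
= 94 * 1000 / (pi * 20 * 715)
= 2.092 MPa

2.092


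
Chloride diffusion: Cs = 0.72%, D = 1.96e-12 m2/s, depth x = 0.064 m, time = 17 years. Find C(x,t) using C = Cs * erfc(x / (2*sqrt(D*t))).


t_seconds = 17 * 365.25 * 24 * 3600 = 536479200.0 s
arg = 0.064 / (2 * sqrt(1.96e-12 * 536479200.0))
= 0.9868
erfc(0.9868) = 0.1628
C = 0.72 * 0.1628 = 0.1172%

0.1172


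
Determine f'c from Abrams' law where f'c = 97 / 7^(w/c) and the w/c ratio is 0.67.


f'c = 97 / 7^0.67
= 97 / 3.683
= 26.34 MPa

26.34


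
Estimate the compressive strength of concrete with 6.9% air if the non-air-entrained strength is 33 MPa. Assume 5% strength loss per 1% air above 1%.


Strength loss = (6.9 - 1) * 5 = 29.5%
f'c = 33 * (1 - 29.5/100)
= 23.27 MPa

23.27


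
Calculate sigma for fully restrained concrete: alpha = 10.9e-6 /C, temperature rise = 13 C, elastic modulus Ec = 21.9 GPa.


sigma = alpha * dT * Ec
= 10.9e-6 * 13 * 21.9 * 1000
= 3.103 MPa

3.103


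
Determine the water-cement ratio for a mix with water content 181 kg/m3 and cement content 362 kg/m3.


w/c = water / cement
w/c = 181 / 362 = 0.5

0.5


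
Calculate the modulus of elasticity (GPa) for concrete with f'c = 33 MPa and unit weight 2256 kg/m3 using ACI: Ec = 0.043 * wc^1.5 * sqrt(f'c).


Ec = 0.043 * 2256^1.5 * sqrt(33) / 1000
= 26.47 GPa

26.47


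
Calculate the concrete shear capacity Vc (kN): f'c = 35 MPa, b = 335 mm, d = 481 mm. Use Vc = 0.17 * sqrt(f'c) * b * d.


Vc = 0.17 * sqrt(35) * 335 * 481 / 1000
= 162.06 kN

162.06


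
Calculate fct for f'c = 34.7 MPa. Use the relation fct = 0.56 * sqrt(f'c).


fct = 0.56 * sqrt(34.7)
= 0.56 * 5.891
= 3.299 MPa

3.299


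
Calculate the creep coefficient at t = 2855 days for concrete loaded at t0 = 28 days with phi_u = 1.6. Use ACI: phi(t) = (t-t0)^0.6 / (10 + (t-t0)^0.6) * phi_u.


dt = 2855 - 28 = 2827
phi = 2827^0.6 / (10 + 2827^0.6) * 1.6
= 1.475

1.475


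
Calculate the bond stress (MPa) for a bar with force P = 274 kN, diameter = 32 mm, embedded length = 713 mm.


u = P / (pi * db * ld)
= 274 * 1000 / (pi * 32 * 713)
= 3.823 MPa

3.823


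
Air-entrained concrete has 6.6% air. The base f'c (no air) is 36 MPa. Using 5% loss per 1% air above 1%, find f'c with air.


Strength loss = (6.6 - 1) * 5 = 28.0%
f'c = 36 * (1 - 28.0/100)
= 25.92 MPa

25.92


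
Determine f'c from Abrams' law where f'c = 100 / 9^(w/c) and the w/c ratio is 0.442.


f'c = 100 / 9^0.442
= 100 / 2.641
= 37.86 MPa

37.86


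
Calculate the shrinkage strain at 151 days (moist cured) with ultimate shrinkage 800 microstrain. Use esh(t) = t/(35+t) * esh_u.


esh(151) = 151 / (35 + 151) * 800
= 151 / 186 * 800
= 649.5 microstrain

649.5


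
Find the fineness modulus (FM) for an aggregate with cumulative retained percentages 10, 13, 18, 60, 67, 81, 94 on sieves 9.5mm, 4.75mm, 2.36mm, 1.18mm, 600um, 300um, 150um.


FM = sum(cumulative % retained) / 100
= 343 / 100
= 3.43

3.43


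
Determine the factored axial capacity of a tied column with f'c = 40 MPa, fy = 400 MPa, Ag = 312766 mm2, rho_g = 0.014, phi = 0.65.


Ast = rho * Ag = 0.014 * 312766 = 4378.724 mm2
phi*Pn = 0.65 * 0.80 * (0.85 * 40 * (312766 - 4378.724) + 400 * 4378.724) / 1000
= 6363.06 kN

6363.06


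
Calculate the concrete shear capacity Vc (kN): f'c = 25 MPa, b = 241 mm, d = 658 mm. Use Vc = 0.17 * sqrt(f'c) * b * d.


Vc = 0.17 * sqrt(25) * 241 * 658 / 1000
= 134.79 kN

134.79


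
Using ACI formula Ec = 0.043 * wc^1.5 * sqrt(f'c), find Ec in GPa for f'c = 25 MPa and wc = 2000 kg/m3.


Ec = 0.043 * 2000^1.5 * sqrt(25) / 1000
= 19.23 GPa

19.23


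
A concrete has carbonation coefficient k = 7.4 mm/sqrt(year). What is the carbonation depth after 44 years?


depth = k * sqrt(t)
= 7.4 * sqrt(44)
= 49.09 mm

49.09


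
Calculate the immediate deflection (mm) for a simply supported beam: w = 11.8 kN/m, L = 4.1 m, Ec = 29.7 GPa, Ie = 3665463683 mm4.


Convert: L = 4.1 m = 4100 mm, Ec = 29.7 GPa = 29700 MPa
delta = 5 * 11.8 * 4100^4 / (384 * 29700 * 3665463683)
= 0.4 mm

0.4


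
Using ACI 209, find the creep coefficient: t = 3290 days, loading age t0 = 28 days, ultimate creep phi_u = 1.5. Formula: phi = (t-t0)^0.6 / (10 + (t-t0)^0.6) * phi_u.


dt = 3290 - 28 = 3262
phi = 3262^0.6 / (10 + 3262^0.6) * 1.5
= 1.392

1.392


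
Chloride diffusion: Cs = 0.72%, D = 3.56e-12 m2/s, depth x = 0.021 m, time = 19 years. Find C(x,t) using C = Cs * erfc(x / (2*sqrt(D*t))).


t_seconds = 19 * 365.25 * 24 * 3600 = 599594400.0 s
arg = 0.021 / (2 * sqrt(3.56e-12 * 599594400.0))
= 0.2273
erfc(0.2273) = 0.7479
C = 0.72 * 0.7479 = 0.5385%

0.5385


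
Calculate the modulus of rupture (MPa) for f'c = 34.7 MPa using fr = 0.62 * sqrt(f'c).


fr = 0.62 * sqrt(34.7)
= 3.652 MPa

3.652


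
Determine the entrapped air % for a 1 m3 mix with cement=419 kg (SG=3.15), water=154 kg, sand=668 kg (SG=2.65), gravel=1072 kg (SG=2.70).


Vol cement = 419 / (3.15 * 1000) = 0.133016 m3
Vol water = 154 / 1000 = 0.154 m3
Vol sand = 668 / (2.65 * 1000) = 0.252075 m3
Vol gravel = 1072 / (2.70 * 1000) = 0.397037 m3
Total solid + water volume = 0.936128 m3
Air = (1 - 0.936128) * 100 = 6.39%

6.39


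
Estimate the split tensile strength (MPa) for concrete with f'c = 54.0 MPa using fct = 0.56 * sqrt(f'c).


fct = 0.56 * sqrt(54.0)
= 0.56 * 7.348
= 4.115 MPa

4.115


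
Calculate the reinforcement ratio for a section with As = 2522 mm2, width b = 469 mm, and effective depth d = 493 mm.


rho = As / (b * d)
= 2522 / (469 * 493)
= 0.0109

0.0109


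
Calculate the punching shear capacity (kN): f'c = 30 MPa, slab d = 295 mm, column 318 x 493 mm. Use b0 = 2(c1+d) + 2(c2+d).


b0 = 2*(318 + 295) + 2*(493 + 295) = 2802 mm
Vc = 0.33 * sqrt(30) * 2802 * 295 / 1000
= 1494.05 kN

1494.05


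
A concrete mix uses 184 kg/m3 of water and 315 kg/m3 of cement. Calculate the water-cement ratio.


w/c = water / cement
w/c = 184 / 315 = 0.584

0.584


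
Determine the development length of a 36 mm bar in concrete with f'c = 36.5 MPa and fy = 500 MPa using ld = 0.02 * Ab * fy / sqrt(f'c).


Ab = pi * 36^2 / 4 = 1017.876 mm2
ld = 0.02 * 1017.876 * 500 / sqrt(36.5)
= 1684.8 mm

1684.8


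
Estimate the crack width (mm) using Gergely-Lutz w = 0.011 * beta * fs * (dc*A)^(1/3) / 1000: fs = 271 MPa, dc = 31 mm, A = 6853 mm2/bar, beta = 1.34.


w = 0.011 * beta * fs * (dc * A)^(1/3) / 1000
= 0.011 * 1.34 * 271 * (31 * 6853)^(1/3) / 1000
= 0.238 mm

0.238


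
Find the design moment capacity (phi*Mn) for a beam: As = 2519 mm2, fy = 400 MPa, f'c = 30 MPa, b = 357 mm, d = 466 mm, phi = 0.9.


a = As * fy / (0.85 * f'c * b)
= 2519 * 400 / (0.85 * 30 * 357)
= 110.6827 mm
Mn = As * fy * (d - a/2) / 10^6
= 413.7797 kN-m
phi*Mn = 0.9 * 413.7797 = 372.4 kN-m

372.4


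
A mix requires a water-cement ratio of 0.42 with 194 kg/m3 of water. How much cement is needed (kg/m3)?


Cement = water / (w/c)
= 194 / 0.42
= 461.9 kg/m3

461.9


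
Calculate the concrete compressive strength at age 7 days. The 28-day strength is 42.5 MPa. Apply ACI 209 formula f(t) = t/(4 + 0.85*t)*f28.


f(7) = 7 / (4 + 0.85 * 7) * 42.5
= 7 / 9.95 * 42.5
= 29.9 MPa

29.9


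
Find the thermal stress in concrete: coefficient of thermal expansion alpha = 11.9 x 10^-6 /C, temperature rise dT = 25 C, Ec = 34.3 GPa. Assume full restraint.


sigma = alpha * dT * Ec
= 11.9e-6 * 25 * 34.3 * 1000
= 10.204 MPa

10.204


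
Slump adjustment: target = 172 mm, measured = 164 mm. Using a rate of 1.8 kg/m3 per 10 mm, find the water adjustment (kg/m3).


Difference = 172 - 164 = 8 mm
Water adjustment = 8 * 1.8 / 10 = 1.4 kg/m3

1.4


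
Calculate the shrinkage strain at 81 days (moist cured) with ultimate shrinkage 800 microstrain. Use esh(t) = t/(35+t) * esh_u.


esh(81) = 81 / (35 + 81) * 800
= 81 / 116 * 800
= 558.6 microstrain

558.6


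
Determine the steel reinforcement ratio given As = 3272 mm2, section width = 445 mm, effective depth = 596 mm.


rho = As / (b * d)
= 3272 / (445 * 596)
= 0.0123

0.0123


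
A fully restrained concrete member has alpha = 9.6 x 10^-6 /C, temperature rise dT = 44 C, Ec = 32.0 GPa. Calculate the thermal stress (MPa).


sigma = alpha * dT * Ec
= 9.6e-6 * 44 * 32.0 * 1000
= 13.517 MPa

13.517


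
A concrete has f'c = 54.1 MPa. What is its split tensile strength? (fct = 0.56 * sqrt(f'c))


fct = 0.56 * sqrt(54.1)
= 0.56 * 7.355
= 4.119 MPa

4.119


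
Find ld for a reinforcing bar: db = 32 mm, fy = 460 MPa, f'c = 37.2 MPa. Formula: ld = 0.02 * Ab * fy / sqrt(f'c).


Ab = pi * 32^2 / 4 = 804.248 mm2
ld = 0.02 * 804.248 * 460 / sqrt(37.2)
= 1213.1 mm

1213.1


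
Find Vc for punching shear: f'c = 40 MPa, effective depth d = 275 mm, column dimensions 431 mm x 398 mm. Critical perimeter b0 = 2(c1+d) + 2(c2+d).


b0 = 2*(431 + 275) + 2*(398 + 275) = 2758 mm
Vc = 0.33 * sqrt(40) * 2758 * 275 / 1000
= 1582.96 kN

1582.96


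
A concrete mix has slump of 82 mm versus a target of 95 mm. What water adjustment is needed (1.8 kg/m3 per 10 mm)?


Difference = 95 - 82 = 13 mm
Water adjustment = 13 * 1.8 / 10 = 2.3 kg/m3

2.3


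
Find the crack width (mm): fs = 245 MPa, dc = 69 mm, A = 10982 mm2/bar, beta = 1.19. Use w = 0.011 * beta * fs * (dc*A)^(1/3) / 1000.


w = 0.011 * beta * fs * (dc * A)^(1/3) / 1000
= 0.011 * 1.19 * 245 * (69 * 10982)^(1/3) / 1000
= 0.292 mm

0.292


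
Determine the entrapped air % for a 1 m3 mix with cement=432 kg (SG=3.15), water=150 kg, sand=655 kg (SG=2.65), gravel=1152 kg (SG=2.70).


Vol cement = 432 / (3.15 * 1000) = 0.137143 m3
Vol water = 150 / 1000 = 0.15 m3
Vol sand = 655 / (2.65 * 1000) = 0.24717 m3
Vol gravel = 1152 / (2.70 * 1000) = 0.426667 m3
Total solid + water volume = 0.960979 m3
Air = (1 - 0.960979) * 100 = 3.9%

3.9


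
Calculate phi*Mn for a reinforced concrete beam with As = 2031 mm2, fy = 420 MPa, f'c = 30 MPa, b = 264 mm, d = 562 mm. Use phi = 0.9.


a = As * fy / (0.85 * f'c * b)
= 2031 * 420 / (0.85 * 30 * 264)
= 126.7112 mm
Mn = As * fy * (d - a/2) / 10^6
= 425.3536 kN-m
phi*Mn = 0.9 * 425.3536 = 382.82 kN-m

382.82


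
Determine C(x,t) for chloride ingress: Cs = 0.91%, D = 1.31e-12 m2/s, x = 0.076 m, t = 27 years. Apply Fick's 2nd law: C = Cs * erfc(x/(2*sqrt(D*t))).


t_seconds = 27 * 365.25 * 24 * 3600 = 852055200.0 s
arg = 0.076 / (2 * sqrt(1.31e-12 * 852055200.0))
= 1.1374
erfc(1.1374) = 0.1077
C = 0.91 * 0.1077 = 0.098%

0.098


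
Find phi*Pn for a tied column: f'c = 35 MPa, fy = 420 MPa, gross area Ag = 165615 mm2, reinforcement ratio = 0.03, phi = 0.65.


Ast = rho * Ag = 0.03 * 165615 = 4968.45 mm2
phi*Pn = 0.65 * 0.80 * (0.85 * 35 * (165615 - 4968.45) + 420 * 4968.45) / 1000
= 3570.31 kN

3570.31


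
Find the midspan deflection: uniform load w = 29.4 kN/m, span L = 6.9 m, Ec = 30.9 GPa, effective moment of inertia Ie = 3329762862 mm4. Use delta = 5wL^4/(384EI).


Convert: L = 6.9 m = 6900 mm, Ec = 30.9 GPa = 30900 MPa
delta = 5 * 29.4 * 6900^4 / (384 * 30900 * 3329762862)
= 8.43 mm

8.43


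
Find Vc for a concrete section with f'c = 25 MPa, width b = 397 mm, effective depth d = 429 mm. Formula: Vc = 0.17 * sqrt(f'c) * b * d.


Vc = 0.17 * sqrt(25) * 397 * 429 / 1000
= 144.77 kN

144.77


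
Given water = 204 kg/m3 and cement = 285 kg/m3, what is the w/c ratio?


w/c = water / cement
w/c = 204 / 285 = 0.716

0.716


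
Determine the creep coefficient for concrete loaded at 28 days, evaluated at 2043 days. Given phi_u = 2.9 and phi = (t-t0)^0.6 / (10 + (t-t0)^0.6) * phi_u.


dt = 2043 - 28 = 2015
phi = 2015^0.6 / (10 + 2015^0.6) * 2.9
= 2.627

2.627


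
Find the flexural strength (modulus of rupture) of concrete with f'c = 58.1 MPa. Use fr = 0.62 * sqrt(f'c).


fr = 0.62 * sqrt(58.1)
= 4.726 MPa

4.726


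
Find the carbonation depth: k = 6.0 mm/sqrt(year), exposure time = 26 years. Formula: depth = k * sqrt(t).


depth = k * sqrt(t)
= 6.0 * sqrt(26)
= 30.59 mm

30.59


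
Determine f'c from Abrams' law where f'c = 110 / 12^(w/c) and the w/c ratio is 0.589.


f'c = 110 / 12^0.589
= 110 / 4.322
= 25.45 MPa

25.45


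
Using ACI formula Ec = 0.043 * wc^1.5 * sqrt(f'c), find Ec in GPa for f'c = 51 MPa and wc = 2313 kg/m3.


Ec = 0.043 * 2313^1.5 * sqrt(51) / 1000
= 34.16 GPa

34.16


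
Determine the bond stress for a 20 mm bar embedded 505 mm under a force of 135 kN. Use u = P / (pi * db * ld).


u = P / (pi * db * ld)
= 135 * 1000 / (pi * 20 * 505)
= 4.255 MPa

4.255


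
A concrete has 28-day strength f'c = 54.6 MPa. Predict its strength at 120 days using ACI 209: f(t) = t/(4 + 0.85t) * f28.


f(120) = 120 / (4 + 0.85 * 120) * 54.6
= 120 / 106.0 * 54.6
= 61.81 MPa

61.81


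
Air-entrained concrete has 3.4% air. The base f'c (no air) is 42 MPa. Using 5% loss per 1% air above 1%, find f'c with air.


Strength loss = (3.4 - 1) * 5 = 12.0%
f'c = 42 * (1 - 12.0/100)
= 36.96 MPa

36.96


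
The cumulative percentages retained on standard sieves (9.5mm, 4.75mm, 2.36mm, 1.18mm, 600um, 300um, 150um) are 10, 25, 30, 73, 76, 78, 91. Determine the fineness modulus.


FM = sum(cumulative % retained) / 100
= 383 / 100
= 3.83

3.83


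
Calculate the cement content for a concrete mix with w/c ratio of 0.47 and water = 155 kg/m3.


Cement = water / (w/c)
= 155 / 0.47
= 329.8 kg/m3

329.8


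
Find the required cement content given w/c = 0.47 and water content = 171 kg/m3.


Cement = water / (w/c)
= 171 / 0.47
= 363.8 kg/m3

363.8


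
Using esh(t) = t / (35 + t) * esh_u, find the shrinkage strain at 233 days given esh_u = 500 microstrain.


esh(233) = 233 / (35 + 233) * 500
= 233 / 268 * 500
= 434.7 microstrain

434.7


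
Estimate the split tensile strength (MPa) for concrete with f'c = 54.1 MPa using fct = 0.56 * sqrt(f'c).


fct = 0.56 * sqrt(54.1)
= 0.56 * 7.355
= 4.119 MPa

4.119


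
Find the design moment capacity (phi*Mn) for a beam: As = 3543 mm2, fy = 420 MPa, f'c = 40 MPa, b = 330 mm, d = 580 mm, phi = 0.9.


a = As * fy / (0.85 * f'c * b)
= 3543 * 420 / (0.85 * 40 * 330)
= 132.6257 mm
Mn = As * fy * (d - a/2) / 10^6
= 764.3973 kN-m
phi*Mn = 0.9 * 764.3973 = 687.96 kN-m

687.96


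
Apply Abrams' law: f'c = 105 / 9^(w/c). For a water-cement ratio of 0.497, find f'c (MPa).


f'c = 105 / 9^0.497
= 105 / 2.98
= 35.23 MPa

35.23


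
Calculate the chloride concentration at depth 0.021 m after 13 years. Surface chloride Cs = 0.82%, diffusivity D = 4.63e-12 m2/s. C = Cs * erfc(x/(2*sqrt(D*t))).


t_seconds = 13 * 365.25 * 24 * 3600 = 410248800.0 s
arg = 0.021 / (2 * sqrt(4.63e-12 * 410248800.0))
= 0.2409
erfc(0.2409) = 0.7333
C = 0.82 * 0.7333 = 0.6013%

0.6013


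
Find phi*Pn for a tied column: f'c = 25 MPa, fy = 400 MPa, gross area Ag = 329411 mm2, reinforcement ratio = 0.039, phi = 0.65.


Ast = rho * Ag = 0.039 * 329411 = 12847.029 mm2
phi*Pn = 0.65 * 0.80 * (0.85 * 25 * (329411 - 12847.029) + 400 * 12847.029) / 1000
= 6170.21 kN

6170.21


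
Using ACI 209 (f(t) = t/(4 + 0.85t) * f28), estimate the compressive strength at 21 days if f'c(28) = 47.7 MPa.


f(21) = 21 / (4 + 0.85 * 21) * 47.7
= 21 / 21.85 * 47.7
= 45.84 MPa

45.84


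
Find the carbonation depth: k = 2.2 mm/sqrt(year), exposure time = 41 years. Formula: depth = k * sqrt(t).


depth = k * sqrt(t)
= 2.2 * sqrt(41)
= 14.09 mm

14.09


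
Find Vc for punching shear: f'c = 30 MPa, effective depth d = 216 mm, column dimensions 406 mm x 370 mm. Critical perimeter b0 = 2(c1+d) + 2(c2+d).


b0 = 2*(406 + 216) + 2*(370 + 216) = 2416 mm
Vc = 0.33 * sqrt(30) * 2416 * 216 / 1000
= 943.25 kN

943.25


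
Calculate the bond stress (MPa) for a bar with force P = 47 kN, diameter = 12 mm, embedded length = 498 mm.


u = P / (pi * db * ld)
= 47 * 1000 / (pi * 12 * 498)
= 2.503 MPa

2.503


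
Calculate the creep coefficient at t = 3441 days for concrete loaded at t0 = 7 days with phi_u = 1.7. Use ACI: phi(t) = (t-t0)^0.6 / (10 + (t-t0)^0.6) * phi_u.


dt = 3441 - 7 = 3434
phi = 3434^0.6 / (10 + 3434^0.6) * 1.7
= 1.581

1.581


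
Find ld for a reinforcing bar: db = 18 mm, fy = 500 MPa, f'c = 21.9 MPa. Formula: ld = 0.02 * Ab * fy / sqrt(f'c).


Ab = pi * 18^2 / 4 = 254.469 mm2
ld = 0.02 * 254.469 * 500 / sqrt(21.9)
= 543.8 mm

543.8


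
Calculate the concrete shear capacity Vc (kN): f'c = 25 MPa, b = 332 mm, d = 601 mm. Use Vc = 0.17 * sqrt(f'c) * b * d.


Vc = 0.17 * sqrt(25) * 332 * 601 / 1000
= 169.6 kN

169.6


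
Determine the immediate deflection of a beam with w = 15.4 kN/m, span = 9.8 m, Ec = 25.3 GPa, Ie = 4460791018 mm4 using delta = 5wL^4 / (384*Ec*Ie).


Convert: L = 9.8 m = 9800 mm, Ec = 25.3 GPa = 25300 MPa
delta = 5 * 15.4 * 9800^4 / (384 * 25300 * 4460791018)
= 16.39 mm

16.39


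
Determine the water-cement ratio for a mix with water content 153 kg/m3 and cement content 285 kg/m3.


w/c = water / cement
w/c = 153 / 285 = 0.537

0.537


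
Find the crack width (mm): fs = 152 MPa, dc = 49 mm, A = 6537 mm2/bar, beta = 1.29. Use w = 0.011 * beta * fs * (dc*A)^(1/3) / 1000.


w = 0.011 * beta * fs * (dc * A)^(1/3) / 1000
= 0.011 * 1.29 * 152 * (49 * 6537)^(1/3) / 1000
= 0.148 mm

0.148


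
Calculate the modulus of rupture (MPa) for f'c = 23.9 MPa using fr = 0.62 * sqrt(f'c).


fr = 0.62 * sqrt(23.9)
= 3.031 MPa

3.031


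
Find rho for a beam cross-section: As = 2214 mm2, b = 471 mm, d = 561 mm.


rho = As / (b * d)
= 2214 / (471 * 561)
= 0.0084

0.0084


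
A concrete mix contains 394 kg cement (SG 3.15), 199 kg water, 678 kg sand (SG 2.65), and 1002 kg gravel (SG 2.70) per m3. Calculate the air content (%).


Vol cement = 394 / (3.15 * 1000) = 0.125079 m3
Vol water = 199 / 1000 = 0.199 m3
Vol sand = 678 / (2.65 * 1000) = 0.255849 m3
Vol gravel = 1002 / (2.70 * 1000) = 0.371111 m3
Total solid + water volume = 0.95104 m3
Air = (1 - 0.95104) * 100 = 4.9%

4.9


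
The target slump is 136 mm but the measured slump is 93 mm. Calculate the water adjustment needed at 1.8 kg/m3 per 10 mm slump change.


Difference = 136 - 93 = 43 mm
Water adjustment = 43 * 1.8 / 10 = 7.7 kg/m3

7.7


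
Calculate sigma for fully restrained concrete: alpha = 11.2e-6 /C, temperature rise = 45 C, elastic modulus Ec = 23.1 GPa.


sigma = alpha * dT * Ec
= 11.2e-6 * 45 * 23.1 * 1000
= 11.642 MPa

11.642


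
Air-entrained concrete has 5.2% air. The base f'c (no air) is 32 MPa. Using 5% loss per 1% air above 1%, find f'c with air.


Strength loss = (5.2 - 1) * 5 = 21.0%
f'c = 32 * (1 - 21.0/100)
= 25.28 MPa

25.28


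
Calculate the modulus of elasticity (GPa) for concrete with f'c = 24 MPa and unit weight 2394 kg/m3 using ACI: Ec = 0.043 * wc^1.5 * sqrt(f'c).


Ec = 0.043 * 2394^1.5 * sqrt(24) / 1000
= 24.68 GPa

24.68


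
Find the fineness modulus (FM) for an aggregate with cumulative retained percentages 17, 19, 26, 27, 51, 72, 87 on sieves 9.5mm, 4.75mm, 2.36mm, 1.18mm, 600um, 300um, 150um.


FM = sum(cumulative % retained) / 100
= 299 / 100
= 2.99

2.99
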